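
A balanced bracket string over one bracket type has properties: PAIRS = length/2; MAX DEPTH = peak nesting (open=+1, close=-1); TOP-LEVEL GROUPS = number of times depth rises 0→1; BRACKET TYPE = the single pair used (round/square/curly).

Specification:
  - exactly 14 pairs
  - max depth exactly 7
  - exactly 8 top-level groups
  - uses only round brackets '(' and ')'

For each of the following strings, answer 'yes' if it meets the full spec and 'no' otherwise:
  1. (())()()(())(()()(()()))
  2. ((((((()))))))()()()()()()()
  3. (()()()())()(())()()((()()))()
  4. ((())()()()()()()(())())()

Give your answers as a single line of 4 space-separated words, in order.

String 1 '(())()()(())(()()(()()))': depth seq [1 2 1 0 1 0 1 0 1 2 1 0 1 2 1 2 1 2 3 2 3 2 1 0]
  -> pairs=12 depth=3 groups=5 -> no
String 2 '((((((()))))))()()()()()()()': depth seq [1 2 3 4 5 6 7 6 5 4 3 2 1 0 1 0 1 0 1 0 1 0 1 0 1 0 1 0]
  -> pairs=14 depth=7 groups=8 -> yes
String 3 '(()()()())()(())()()((()()))()': depth seq [1 2 1 2 1 2 1 2 1 0 1 0 1 2 1 0 1 0 1 0 1 2 3 2 3 2 1 0 1 0]
  -> pairs=15 depth=3 groups=7 -> no
String 4 '((())()()()()()()(())())()': depth seq [1 2 3 2 1 2 1 2 1 2 1 2 1 2 1 2 1 2 3 2 1 2 1 0 1 0]
  -> pairs=13 depth=3 groups=2 -> no

Answer: no yes no no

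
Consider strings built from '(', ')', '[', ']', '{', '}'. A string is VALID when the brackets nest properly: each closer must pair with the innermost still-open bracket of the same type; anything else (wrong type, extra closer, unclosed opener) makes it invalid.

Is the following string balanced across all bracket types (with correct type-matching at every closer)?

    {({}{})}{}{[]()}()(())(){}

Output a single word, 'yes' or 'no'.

pos 0: push '{'; stack = {
pos 1: push '('; stack = {(
pos 2: push '{'; stack = {({
pos 3: '}' matches '{'; pop; stack = {(
pos 4: push '{'; stack = {({
pos 5: '}' matches '{'; pop; stack = {(
pos 6: ')' matches '('; pop; stack = {
pos 7: '}' matches '{'; pop; stack = (empty)
pos 8: push '{'; stack = {
pos 9: '}' matches '{'; pop; stack = (empty)
pos 10: push '{'; stack = {
pos 11: push '['; stack = {[
pos 12: ']' matches '['; pop; stack = {
pos 13: push '('; stack = {(
pos 14: ')' matches '('; pop; stack = {
pos 15: '}' matches '{'; pop; stack = (empty)
pos 16: push '('; stack = (
pos 17: ')' matches '('; pop; stack = (empty)
pos 18: push '('; stack = (
pos 19: push '('; stack = ((
pos 20: ')' matches '('; pop; stack = (
pos 21: ')' matches '('; pop; stack = (empty)
pos 22: push '('; stack = (
pos 23: ')' matches '('; pop; stack = (empty)
pos 24: push '{'; stack = {
pos 25: '}' matches '{'; pop; stack = (empty)
end: stack empty → VALID
Verdict: properly nested → yes

Answer: yes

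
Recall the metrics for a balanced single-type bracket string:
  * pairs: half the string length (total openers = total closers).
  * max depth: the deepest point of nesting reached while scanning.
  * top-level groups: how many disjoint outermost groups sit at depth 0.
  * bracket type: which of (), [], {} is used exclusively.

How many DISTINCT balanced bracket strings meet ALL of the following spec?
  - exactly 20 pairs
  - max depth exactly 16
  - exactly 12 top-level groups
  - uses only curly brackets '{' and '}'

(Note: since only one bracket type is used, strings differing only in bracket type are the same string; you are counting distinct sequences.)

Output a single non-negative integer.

Spec: pairs=20 depth=16 groups=12
Count(depth <= 16) = 1332045
Count(depth <= 15) = 1332045
Count(depth == 16) = 1332045 - 1332045 = 0

Answer: 0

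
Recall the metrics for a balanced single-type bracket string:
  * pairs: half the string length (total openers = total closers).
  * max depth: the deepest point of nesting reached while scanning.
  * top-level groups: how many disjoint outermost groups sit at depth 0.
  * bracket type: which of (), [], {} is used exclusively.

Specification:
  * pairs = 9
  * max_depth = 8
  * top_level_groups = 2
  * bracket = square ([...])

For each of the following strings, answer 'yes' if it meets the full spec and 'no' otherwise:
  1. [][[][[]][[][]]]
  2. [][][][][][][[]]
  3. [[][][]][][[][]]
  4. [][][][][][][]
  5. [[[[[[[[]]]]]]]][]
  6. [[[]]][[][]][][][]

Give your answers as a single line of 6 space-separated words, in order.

String 1 '[][[][[]][[][]]]': depth seq [1 0 1 2 1 2 3 2 1 2 3 2 3 2 1 0]
  -> pairs=8 depth=3 groups=2 -> no
String 2 '[][][][][][][[]]': depth seq [1 0 1 0 1 0 1 0 1 0 1 0 1 2 1 0]
  -> pairs=8 depth=2 groups=7 -> no
String 3 '[[][][]][][[][]]': depth seq [1 2 1 2 1 2 1 0 1 0 1 2 1 2 1 0]
  -> pairs=8 depth=2 groups=3 -> no
String 4 '[][][][][][][]': depth seq [1 0 1 0 1 0 1 0 1 0 1 0 1 0]
  -> pairs=7 depth=1 groups=7 -> no
String 5 '[[[[[[[[]]]]]]]][]': depth seq [1 2 3 4 5 6 7 8 7 6 5 4 3 2 1 0 1 0]
  -> pairs=9 depth=8 groups=2 -> yes
String 6 '[[[]]][[][]][][][]': depth seq [1 2 3 2 1 0 1 2 1 2 1 0 1 0 1 0 1 0]
  -> pairs=9 depth=3 groups=5 -> no

Answer: no no no no yes no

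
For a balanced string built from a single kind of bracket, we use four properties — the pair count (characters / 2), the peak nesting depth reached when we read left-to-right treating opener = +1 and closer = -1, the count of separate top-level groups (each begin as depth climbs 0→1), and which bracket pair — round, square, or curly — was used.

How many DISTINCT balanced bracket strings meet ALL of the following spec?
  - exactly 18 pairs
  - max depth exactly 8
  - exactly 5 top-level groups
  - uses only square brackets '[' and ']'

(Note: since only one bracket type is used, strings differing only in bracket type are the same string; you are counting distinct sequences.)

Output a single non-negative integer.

Answer: 1222060

Derivation:
Spec: pairs=18 depth=8 groups=5
Count(depth <= 8) = 32807845
Count(depth <= 7) = 31585785
Count(depth == 8) = 32807845 - 31585785 = 1222060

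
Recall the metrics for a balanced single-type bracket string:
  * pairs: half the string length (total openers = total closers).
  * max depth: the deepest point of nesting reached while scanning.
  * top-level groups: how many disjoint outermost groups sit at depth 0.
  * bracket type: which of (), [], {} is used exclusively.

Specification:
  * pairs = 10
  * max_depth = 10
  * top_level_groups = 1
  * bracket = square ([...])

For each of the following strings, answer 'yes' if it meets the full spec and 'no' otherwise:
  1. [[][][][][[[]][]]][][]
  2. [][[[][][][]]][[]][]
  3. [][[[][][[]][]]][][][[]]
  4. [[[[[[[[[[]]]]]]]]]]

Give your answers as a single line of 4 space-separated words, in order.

Answer: no no no yes

Derivation:
String 1 '[[][][][][[[]][]]][][]': depth seq [1 2 1 2 1 2 1 2 1 2 3 4 3 2 3 2 1 0 1 0 1 0]
  -> pairs=11 depth=4 groups=3 -> no
String 2 '[][[[][][][]]][[]][]': depth seq [1 0 1 2 3 2 3 2 3 2 3 2 1 0 1 2 1 0 1 0]
  -> pairs=10 depth=3 groups=4 -> no
String 3 '[][[[][][[]][]]][][][[]]': depth seq [1 0 1 2 3 2 3 2 3 4 3 2 3 2 1 0 1 0 1 0 1 2 1 0]
  -> pairs=12 depth=4 groups=5 -> no
String 4 '[[[[[[[[[[]]]]]]]]]]': depth seq [1 2 3 4 5 6 7 8 9 10 9 8 7 6 5 4 3 2 1 0]
  -> pairs=10 depth=10 groups=1 -> yes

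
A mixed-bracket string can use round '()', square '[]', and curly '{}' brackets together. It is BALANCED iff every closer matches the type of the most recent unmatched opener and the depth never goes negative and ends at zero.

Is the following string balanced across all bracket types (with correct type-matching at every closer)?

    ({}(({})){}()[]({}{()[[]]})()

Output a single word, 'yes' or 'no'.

pos 0: push '('; stack = (
pos 1: push '{'; stack = ({
pos 2: '}' matches '{'; pop; stack = (
pos 3: push '('; stack = ((
pos 4: push '('; stack = (((
pos 5: push '{'; stack = ((({
pos 6: '}' matches '{'; pop; stack = (((
pos 7: ')' matches '('; pop; stack = ((
pos 8: ')' matches '('; pop; stack = (
pos 9: push '{'; stack = ({
pos 10: '}' matches '{'; pop; stack = (
pos 11: push '('; stack = ((
pos 12: ')' matches '('; pop; stack = (
pos 13: push '['; stack = ([
pos 14: ']' matches '['; pop; stack = (
pos 15: push '('; stack = ((
pos 16: push '{'; stack = (({
pos 17: '}' matches '{'; pop; stack = ((
pos 18: push '{'; stack = (({
pos 19: push '('; stack = (({(
pos 20: ')' matches '('; pop; stack = (({
pos 21: push '['; stack = (({[
pos 22: push '['; stack = (({[[
pos 23: ']' matches '['; pop; stack = (({[
pos 24: ']' matches '['; pop; stack = (({
pos 25: '}' matches '{'; pop; stack = ((
pos 26: ')' matches '('; pop; stack = (
pos 27: push '('; stack = ((
pos 28: ')' matches '('; pop; stack = (
end: stack still non-empty (() → INVALID
Verdict: unclosed openers at end: ( → no

Answer: no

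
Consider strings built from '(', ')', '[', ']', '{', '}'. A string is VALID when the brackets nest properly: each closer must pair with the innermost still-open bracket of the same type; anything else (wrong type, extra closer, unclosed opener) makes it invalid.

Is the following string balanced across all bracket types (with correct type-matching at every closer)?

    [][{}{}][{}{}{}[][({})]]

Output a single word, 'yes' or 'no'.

Answer: yes

Derivation:
pos 0: push '['; stack = [
pos 1: ']' matches '['; pop; stack = (empty)
pos 2: push '['; stack = [
pos 3: push '{'; stack = [{
pos 4: '}' matches '{'; pop; stack = [
pos 5: push '{'; stack = [{
pos 6: '}' matches '{'; pop; stack = [
pos 7: ']' matches '['; pop; stack = (empty)
pos 8: push '['; stack = [
pos 9: push '{'; stack = [{
pos 10: '}' matches '{'; pop; stack = [
pos 11: push '{'; stack = [{
pos 12: '}' matches '{'; pop; stack = [
pos 13: push '{'; stack = [{
pos 14: '}' matches '{'; pop; stack = [
pos 15: push '['; stack = [[
pos 16: ']' matches '['; pop; stack = [
pos 17: push '['; stack = [[
pos 18: push '('; stack = [[(
pos 19: push '{'; stack = [[({
pos 20: '}' matches '{'; pop; stack = [[(
pos 21: ')' matches '('; pop; stack = [[
pos 22: ']' matches '['; pop; stack = [
pos 23: ']' matches '['; pop; stack = (empty)
end: stack empty → VALID
Verdict: properly nested → yes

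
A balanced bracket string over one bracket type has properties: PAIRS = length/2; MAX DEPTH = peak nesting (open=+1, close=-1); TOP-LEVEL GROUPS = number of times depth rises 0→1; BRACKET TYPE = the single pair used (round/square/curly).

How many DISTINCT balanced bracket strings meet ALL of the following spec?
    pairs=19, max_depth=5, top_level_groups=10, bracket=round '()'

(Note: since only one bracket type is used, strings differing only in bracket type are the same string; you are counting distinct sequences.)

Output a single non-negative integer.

Spec: pairs=19 depth=5 groups=10
Count(depth <= 5) = 2346240
Count(depth <= 4) = 1982270
Count(depth == 5) = 2346240 - 1982270 = 363970

Answer: 363970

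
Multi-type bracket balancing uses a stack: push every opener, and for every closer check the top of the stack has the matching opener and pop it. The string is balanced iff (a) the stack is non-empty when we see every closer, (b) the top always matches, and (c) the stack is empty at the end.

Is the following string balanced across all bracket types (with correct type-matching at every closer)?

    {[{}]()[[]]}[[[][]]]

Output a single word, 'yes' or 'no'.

pos 0: push '{'; stack = {
pos 1: push '['; stack = {[
pos 2: push '{'; stack = {[{
pos 3: '}' matches '{'; pop; stack = {[
pos 4: ']' matches '['; pop; stack = {
pos 5: push '('; stack = {(
pos 6: ')' matches '('; pop; stack = {
pos 7: push '['; stack = {[
pos 8: push '['; stack = {[[
pos 9: ']' matches '['; pop; stack = {[
pos 10: ']' matches '['; pop; stack = {
pos 11: '}' matches '{'; pop; stack = (empty)
pos 12: push '['; stack = [
pos 13: push '['; stack = [[
pos 14: push '['; stack = [[[
pos 15: ']' matches '['; pop; stack = [[
pos 16: push '['; stack = [[[
pos 17: ']' matches '['; pop; stack = [[
pos 18: ']' matches '['; pop; stack = [
pos 19: ']' matches '['; pop; stack = (empty)
end: stack empty → VALID
Verdict: properly nested → yes

Answer: yes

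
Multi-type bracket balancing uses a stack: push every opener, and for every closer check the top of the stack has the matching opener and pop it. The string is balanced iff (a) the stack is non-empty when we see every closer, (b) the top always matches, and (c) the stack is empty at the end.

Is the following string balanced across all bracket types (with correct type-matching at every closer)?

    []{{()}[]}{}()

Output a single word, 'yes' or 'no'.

Answer: yes

Derivation:
pos 0: push '['; stack = [
pos 1: ']' matches '['; pop; stack = (empty)
pos 2: push '{'; stack = {
pos 3: push '{'; stack = {{
pos 4: push '('; stack = {{(
pos 5: ')' matches '('; pop; stack = {{
pos 6: '}' matches '{'; pop; stack = {
pos 7: push '['; stack = {[
pos 8: ']' matches '['; pop; stack = {
pos 9: '}' matches '{'; pop; stack = (empty)
pos 10: push '{'; stack = {
pos 11: '}' matches '{'; pop; stack = (empty)
pos 12: push '('; stack = (
pos 13: ')' matches '('; pop; stack = (empty)
end: stack empty → VALID
Verdict: properly nested → yes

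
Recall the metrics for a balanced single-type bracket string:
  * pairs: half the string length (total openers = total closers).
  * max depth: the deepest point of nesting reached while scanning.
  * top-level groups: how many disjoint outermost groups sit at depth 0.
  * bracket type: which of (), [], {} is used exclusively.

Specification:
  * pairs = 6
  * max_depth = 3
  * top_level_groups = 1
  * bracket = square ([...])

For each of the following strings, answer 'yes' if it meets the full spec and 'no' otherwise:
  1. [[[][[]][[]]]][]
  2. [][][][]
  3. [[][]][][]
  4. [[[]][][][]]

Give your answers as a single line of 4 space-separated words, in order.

String 1 '[[[][[]][[]]]][]': depth seq [1 2 3 2 3 4 3 2 3 4 3 2 1 0 1 0]
  -> pairs=8 depth=4 groups=2 -> no
String 2 '[][][][]': depth seq [1 0 1 0 1 0 1 0]
  -> pairs=4 depth=1 groups=4 -> no
String 3 '[[][]][][]': depth seq [1 2 1 2 1 0 1 0 1 0]
  -> pairs=5 depth=2 groups=3 -> no
String 4 '[[[]][][][]]': depth seq [1 2 3 2 1 2 1 2 1 2 1 0]
  -> pairs=6 depth=3 groups=1 -> yes

Answer: no no no yes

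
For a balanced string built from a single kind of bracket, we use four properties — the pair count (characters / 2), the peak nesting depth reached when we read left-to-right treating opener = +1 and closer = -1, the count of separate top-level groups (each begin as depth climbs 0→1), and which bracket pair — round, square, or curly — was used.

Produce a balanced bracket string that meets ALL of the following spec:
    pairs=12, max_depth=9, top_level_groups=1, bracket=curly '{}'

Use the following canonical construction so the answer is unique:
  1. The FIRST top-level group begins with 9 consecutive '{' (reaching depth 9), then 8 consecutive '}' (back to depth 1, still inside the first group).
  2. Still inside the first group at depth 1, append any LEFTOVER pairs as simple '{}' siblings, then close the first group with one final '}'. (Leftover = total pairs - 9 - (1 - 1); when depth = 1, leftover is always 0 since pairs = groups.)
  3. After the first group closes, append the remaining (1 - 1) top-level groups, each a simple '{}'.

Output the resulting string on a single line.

Answer: {{{{{{{{{}}}}}}}}{}{}{}}

Derivation:
Spec: pairs=12 depth=9 groups=1
Leftover pairs = 12 - 9 - (1-1) = 3
First group: deep chain of depth 9 + 3 sibling pairs
Remaining 0 groups: simple '{}' each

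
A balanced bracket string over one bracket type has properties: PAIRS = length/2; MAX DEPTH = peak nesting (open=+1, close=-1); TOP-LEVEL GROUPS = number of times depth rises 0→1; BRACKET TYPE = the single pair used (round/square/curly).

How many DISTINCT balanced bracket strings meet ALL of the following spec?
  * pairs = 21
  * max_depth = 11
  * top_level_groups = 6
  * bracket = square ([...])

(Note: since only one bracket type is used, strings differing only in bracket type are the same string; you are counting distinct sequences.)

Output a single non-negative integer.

Answer: 1119552

Derivation:
Spec: pairs=21 depth=11 groups=6
Count(depth <= 11) = 927744570
Count(depth <= 10) = 926625018
Count(depth == 11) = 927744570 - 926625018 = 1119552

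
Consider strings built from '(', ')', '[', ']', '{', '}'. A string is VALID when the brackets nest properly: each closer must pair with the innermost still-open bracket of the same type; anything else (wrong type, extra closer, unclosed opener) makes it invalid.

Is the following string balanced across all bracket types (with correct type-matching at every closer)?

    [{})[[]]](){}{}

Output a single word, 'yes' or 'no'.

pos 0: push '['; stack = [
pos 1: push '{'; stack = [{
pos 2: '}' matches '{'; pop; stack = [
pos 3: saw closer ')' but top of stack is '[' (expected ']') → INVALID
Verdict: type mismatch at position 3: ')' closes '[' → no

Answer: no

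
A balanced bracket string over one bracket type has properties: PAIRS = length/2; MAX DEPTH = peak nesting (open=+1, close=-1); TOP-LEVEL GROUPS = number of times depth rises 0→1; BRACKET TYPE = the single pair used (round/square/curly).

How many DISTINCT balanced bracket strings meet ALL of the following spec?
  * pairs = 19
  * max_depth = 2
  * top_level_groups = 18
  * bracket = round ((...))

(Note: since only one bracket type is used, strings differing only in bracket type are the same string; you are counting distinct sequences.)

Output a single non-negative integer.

Spec: pairs=19 depth=2 groups=18
Count(depth <= 2) = 18
Count(depth <= 1) = 0
Count(depth == 2) = 18 - 0 = 18

Answer: 18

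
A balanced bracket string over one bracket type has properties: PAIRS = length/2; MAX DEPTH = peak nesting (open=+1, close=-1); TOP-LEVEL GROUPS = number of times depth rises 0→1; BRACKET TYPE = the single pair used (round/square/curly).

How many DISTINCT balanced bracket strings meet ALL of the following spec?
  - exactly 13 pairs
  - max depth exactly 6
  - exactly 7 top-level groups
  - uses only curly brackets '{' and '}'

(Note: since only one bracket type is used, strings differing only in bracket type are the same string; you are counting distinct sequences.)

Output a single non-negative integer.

Spec: pairs=13 depth=6 groups=7
Count(depth <= 6) = 9989
Count(depth <= 5) = 9884
Count(depth == 6) = 9989 - 9884 = 105

Answer: 105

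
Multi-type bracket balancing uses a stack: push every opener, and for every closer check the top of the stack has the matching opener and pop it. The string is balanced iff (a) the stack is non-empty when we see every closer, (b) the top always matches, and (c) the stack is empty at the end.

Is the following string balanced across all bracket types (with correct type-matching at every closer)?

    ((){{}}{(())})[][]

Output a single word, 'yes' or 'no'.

Answer: yes

Derivation:
pos 0: push '('; stack = (
pos 1: push '('; stack = ((
pos 2: ')' matches '('; pop; stack = (
pos 3: push '{'; stack = ({
pos 4: push '{'; stack = ({{
pos 5: '}' matches '{'; pop; stack = ({
pos 6: '}' matches '{'; pop; stack = (
pos 7: push '{'; stack = ({
pos 8: push '('; stack = ({(
pos 9: push '('; stack = ({((
pos 10: ')' matches '('; pop; stack = ({(
pos 11: ')' matches '('; pop; stack = ({
pos 12: '}' matches '{'; pop; stack = (
pos 13: ')' matches '('; pop; stack = (empty)
pos 14: push '['; stack = [
pos 15: ']' matches '['; pop; stack = (empty)
pos 16: push '['; stack = [
pos 17: ']' matches '['; pop; stack = (empty)
end: stack empty → VALID
Verdict: properly nested → yes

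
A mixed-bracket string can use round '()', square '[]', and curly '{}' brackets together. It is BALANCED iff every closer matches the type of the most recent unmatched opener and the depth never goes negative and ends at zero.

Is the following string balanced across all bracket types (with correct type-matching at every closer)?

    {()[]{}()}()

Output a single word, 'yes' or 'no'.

pos 0: push '{'; stack = {
pos 1: push '('; stack = {(
pos 2: ')' matches '('; pop; stack = {
pos 3: push '['; stack = {[
pos 4: ']' matches '['; pop; stack = {
pos 5: push '{'; stack = {{
pos 6: '}' matches '{'; pop; stack = {
pos 7: push '('; stack = {(
pos 8: ')' matches '('; pop; stack = {
pos 9: '}' matches '{'; pop; stack = (empty)
pos 10: push '('; stack = (
pos 11: ')' matches '('; pop; stack = (empty)
end: stack empty → VALID
Verdict: properly nested → yes

Answer: yes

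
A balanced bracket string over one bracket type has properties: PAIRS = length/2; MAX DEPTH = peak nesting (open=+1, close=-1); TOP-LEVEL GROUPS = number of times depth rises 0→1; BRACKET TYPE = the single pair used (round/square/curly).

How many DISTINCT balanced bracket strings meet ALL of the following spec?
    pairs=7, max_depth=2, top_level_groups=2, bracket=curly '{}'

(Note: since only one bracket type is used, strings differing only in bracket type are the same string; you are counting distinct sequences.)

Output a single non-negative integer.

Spec: pairs=7 depth=2 groups=2
Count(depth <= 2) = 6
Count(depth <= 1) = 0
Count(depth == 2) = 6 - 0 = 6

Answer: 6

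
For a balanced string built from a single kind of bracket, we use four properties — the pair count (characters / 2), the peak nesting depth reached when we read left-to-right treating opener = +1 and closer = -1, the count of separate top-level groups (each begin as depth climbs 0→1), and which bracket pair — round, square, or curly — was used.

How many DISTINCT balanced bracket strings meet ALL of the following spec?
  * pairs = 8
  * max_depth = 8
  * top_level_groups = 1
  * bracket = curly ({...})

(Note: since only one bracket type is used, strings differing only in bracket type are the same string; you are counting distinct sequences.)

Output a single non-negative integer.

Answer: 1

Derivation:
Spec: pairs=8 depth=8 groups=1
Count(depth <= 8) = 429
Count(depth <= 7) = 428
Count(depth == 8) = 429 - 428 = 1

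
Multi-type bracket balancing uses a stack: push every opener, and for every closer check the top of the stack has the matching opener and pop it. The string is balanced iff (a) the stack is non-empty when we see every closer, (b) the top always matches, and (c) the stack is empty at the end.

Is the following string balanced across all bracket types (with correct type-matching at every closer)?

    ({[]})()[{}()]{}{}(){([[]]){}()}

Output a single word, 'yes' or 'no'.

Answer: yes

Derivation:
pos 0: push '('; stack = (
pos 1: push '{'; stack = ({
pos 2: push '['; stack = ({[
pos 3: ']' matches '['; pop; stack = ({
pos 4: '}' matches '{'; pop; stack = (
pos 5: ')' matches '('; pop; stack = (empty)
pos 6: push '('; stack = (
pos 7: ')' matches '('; pop; stack = (empty)
pos 8: push '['; stack = [
pos 9: push '{'; stack = [{
pos 10: '}' matches '{'; pop; stack = [
pos 11: push '('; stack = [(
pos 12: ')' matches '('; pop; stack = [
pos 13: ']' matches '['; pop; stack = (empty)
pos 14: push '{'; stack = {
pos 15: '}' matches '{'; pop; stack = (empty)
pos 16: push '{'; stack = {
pos 17: '}' matches '{'; pop; stack = (empty)
pos 18: push '('; stack = (
pos 19: ')' matches '('; pop; stack = (empty)
pos 20: push '{'; stack = {
pos 21: push '('; stack = {(
pos 22: push '['; stack = {([
pos 23: push '['; stack = {([[
pos 24: ']' matches '['; pop; stack = {([
pos 25: ']' matches '['; pop; stack = {(
pos 26: ')' matches '('; pop; stack = {
pos 27: push '{'; stack = {{
pos 28: '}' matches '{'; pop; stack = {
pos 29: push '('; stack = {(
pos 30: ')' matches '('; pop; stack = {
pos 31: '}' matches '{'; pop; stack = (empty)
end: stack empty → VALID
Verdict: properly nested → yes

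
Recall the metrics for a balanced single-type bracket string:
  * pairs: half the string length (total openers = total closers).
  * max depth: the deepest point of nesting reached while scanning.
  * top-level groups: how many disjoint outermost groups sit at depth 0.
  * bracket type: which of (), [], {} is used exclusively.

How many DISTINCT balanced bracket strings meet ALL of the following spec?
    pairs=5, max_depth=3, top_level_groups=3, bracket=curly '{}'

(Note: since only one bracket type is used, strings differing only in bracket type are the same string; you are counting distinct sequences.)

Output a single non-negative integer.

Answer: 3

Derivation:
Spec: pairs=5 depth=3 groups=3
Count(depth <= 3) = 9
Count(depth <= 2) = 6
Count(depth == 3) = 9 - 6 = 3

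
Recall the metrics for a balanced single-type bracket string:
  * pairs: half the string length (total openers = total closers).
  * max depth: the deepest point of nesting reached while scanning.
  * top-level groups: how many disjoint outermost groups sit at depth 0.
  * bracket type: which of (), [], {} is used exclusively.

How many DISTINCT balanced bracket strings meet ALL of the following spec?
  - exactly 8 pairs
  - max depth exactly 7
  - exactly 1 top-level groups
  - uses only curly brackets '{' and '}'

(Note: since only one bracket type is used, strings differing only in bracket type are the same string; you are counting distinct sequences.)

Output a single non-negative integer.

Answer: 11

Derivation:
Spec: pairs=8 depth=7 groups=1
Count(depth <= 7) = 428
Count(depth <= 6) = 417
Count(depth == 7) = 428 - 417 = 11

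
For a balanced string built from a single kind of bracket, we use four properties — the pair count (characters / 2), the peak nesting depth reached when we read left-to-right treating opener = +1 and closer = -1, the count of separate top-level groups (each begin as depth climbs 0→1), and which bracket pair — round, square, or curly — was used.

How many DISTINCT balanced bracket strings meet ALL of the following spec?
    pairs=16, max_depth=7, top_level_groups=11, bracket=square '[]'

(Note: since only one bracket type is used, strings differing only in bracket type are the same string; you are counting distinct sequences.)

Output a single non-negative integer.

Spec: pairs=16 depth=7 groups=11
Count(depth <= 7) = 10659
Count(depth <= 6) = 10659
Count(depth == 7) = 10659 - 10659 = 0

Answer: 0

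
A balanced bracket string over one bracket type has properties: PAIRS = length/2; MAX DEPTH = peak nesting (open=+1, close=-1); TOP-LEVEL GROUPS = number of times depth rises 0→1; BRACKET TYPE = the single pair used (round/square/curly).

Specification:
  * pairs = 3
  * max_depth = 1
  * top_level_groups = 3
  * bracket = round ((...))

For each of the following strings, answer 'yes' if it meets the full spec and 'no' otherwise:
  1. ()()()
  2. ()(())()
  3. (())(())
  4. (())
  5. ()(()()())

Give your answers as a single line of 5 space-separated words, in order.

Answer: yes no no no no

Derivation:
String 1 '()()()': depth seq [1 0 1 0 1 0]
  -> pairs=3 depth=1 groups=3 -> yes
String 2 '()(())()': depth seq [1 0 1 2 1 0 1 0]
  -> pairs=4 depth=2 groups=3 -> no
String 3 '(())(())': depth seq [1 2 1 0 1 2 1 0]
  -> pairs=4 depth=2 groups=2 -> no
String 4 '(())': depth seq [1 2 1 0]
  -> pairs=2 depth=2 groups=1 -> no
String 5 '()(()()())': depth seq [1 0 1 2 1 2 1 2 1 0]
  -> pairs=5 depth=2 groups=2 -> no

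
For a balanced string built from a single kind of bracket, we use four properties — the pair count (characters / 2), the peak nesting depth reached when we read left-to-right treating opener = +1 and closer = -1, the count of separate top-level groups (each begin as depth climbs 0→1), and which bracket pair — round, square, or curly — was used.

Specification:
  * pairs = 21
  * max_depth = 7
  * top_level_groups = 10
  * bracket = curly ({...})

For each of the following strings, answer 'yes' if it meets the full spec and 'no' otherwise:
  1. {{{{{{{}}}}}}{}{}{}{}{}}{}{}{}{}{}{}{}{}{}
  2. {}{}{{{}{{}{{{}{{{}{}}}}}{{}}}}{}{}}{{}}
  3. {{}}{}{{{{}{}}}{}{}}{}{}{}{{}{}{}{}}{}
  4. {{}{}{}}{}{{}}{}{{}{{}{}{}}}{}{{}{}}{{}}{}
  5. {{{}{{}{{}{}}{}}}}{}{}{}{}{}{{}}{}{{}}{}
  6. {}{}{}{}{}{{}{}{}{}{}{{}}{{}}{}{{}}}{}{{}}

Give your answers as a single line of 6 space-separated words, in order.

Answer: yes no no no no no

Derivation:
String 1 '{{{{{{{}}}}}}{}{}{}{}{}}{}{}{}{}{}{}{}{}{}': depth seq [1 2 3 4 5 6 7 6 5 4 3 2 1 2 1 2 1 2 1 2 1 2 1 0 1 0 1 0 1 0 1 0 1 0 1 0 1 0 1 0 1 0]
  -> pairs=21 depth=7 groups=10 -> yes
String 2 '{}{}{{{}{{}{{{}{{{}{}}}}}{{}}}}{}{}}{{}}': depth seq [1 0 1 0 1 2 3 2 3 4 3 4 5 6 5 6 7 8 7 8 7 6 5 4 3 4 5 4 3 2 1 2 1 2 1 0 1 2 1 0]
  -> pairs=20 depth=8 groups=4 -> no
String 3 '{{}}{}{{{{}{}}}{}{}}{}{}{}{{}{}{}{}}{}': depth seq [1 2 1 0 1 0 1 2 3 4 3 4 3 2 1 2 1 2 1 0 1 0 1 0 1 0 1 2 1 2 1 2 1 2 1 0 1 0]
  -> pairs=19 depth=4 groups=8 -> no
String 4 '{{}{}{}}{}{{}}{}{{}{{}{}{}}}{}{{}{}}{{}}{}': depth seq [1 2 1 2 1 2 1 0 1 0 1 2 1 0 1 0 1 2 1 2 3 2 3 2 3 2 1 0 1 0 1 2 1 2 1 0 1 2 1 0 1 0]
  -> pairs=21 depth=3 groups=9 -> no
String 5 '{{{}{{}{{}{}}{}}}}{}{}{}{}{}{{}}{}{{}}{}': depth seq [1 2 3 2 3 4 3 4 5 4 5 4 3 4 3 2 1 0 1 0 1 0 1 0 1 0 1 0 1 2 1 0 1 0 1 2 1 0 1 0]
  -> pairs=20 depth=5 groups=10 -> no
String 6 '{}{}{}{}{}{{}{}{}{}{}{{}}{{}}{}{{}}}{}{{}}': depth seq [1 0 1 0 1 0 1 0 1 0 1 2 1 2 1 2 1 2 1 2 1 2 3 2 1 2 3 2 1 2 1 2 3 2 1 0 1 0 1 2 1 0]
  -> pairs=21 depth=3 groups=8 -> no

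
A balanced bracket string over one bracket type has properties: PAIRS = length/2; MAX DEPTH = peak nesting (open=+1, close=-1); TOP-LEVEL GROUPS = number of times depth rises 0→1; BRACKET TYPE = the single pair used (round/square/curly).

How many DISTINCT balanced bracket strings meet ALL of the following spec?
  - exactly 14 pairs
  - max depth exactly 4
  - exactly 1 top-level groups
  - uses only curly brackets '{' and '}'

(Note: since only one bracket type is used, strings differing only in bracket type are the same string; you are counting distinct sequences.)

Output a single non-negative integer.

Answer: 70929

Derivation:
Spec: pairs=14 depth=4 groups=1
Count(depth <= 4) = 75025
Count(depth <= 3) = 4096
Count(depth == 4) = 75025 - 4096 = 70929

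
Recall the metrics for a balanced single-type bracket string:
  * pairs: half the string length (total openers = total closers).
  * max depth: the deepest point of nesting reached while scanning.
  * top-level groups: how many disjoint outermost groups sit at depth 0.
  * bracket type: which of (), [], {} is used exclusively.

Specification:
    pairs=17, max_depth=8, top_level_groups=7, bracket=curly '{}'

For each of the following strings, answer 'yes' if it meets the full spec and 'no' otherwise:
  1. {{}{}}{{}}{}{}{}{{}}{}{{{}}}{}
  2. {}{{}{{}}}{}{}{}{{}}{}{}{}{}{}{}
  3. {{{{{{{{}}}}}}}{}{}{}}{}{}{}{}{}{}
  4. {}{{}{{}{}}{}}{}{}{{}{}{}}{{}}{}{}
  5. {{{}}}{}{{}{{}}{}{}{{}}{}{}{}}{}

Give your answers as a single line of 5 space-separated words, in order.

Answer: no no yes no no

Derivation:
String 1 '{{}{}}{{}}{}{}{}{{}}{}{{{}}}{}': depth seq [1 2 1 2 1 0 1 2 1 0 1 0 1 0 1 0 1 2 1 0 1 0 1 2 3 2 1 0 1 0]
  -> pairs=15 depth=3 groups=9 -> no
String 2 '{}{{}{{}}}{}{}{}{{}}{}{}{}{}{}{}': depth seq [1 0 1 2 1 2 3 2 1 0 1 0 1 0 1 0 1 2 1 0 1 0 1 0 1 0 1 0 1 0 1 0]
  -> pairs=16 depth=3 groups=12 -> no
String 3 '{{{{{{{{}}}}}}}{}{}{}}{}{}{}{}{}{}': depth seq [1 2 3 4 5 6 7 8 7 6 5 4 3 2 1 2 1 2 1 2 1 0 1 0 1 0 1 0 1 0 1 0 1 0]
  -> pairs=17 depth=8 groups=7 -> yes
String 4 '{}{{}{{}{}}{}}{}{}{{}{}{}}{{}}{}{}': depth seq [1 0 1 2 1 2 3 2 3 2 1 2 1 0 1 0 1 0 1 2 1 2 1 2 1 0 1 2 1 0 1 0 1 0]
  -> pairs=17 depth=3 groups=8 -> no
String 5 '{{{}}}{}{{}{{}}{}{}{{}}{}{}{}}{}': depth seq [1 2 3 2 1 0 1 0 1 2 1 2 3 2 1 2 1 2 1 2 3 2 1 2 1 2 1 2 1 0 1 0]
  -> pairs=16 depth=3 groups=4 -> no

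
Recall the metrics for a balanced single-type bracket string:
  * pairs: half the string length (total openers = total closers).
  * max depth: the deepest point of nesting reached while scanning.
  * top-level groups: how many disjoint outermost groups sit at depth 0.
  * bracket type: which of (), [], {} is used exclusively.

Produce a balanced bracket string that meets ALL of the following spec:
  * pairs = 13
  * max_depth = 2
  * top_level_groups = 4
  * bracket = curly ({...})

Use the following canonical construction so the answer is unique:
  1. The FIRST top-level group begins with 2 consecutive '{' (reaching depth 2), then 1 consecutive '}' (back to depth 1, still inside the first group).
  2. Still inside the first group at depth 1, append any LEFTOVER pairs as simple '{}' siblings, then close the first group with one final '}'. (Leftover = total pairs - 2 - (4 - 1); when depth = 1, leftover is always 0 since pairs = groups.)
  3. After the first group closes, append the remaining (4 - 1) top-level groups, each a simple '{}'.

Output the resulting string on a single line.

Spec: pairs=13 depth=2 groups=4
Leftover pairs = 13 - 2 - (4-1) = 8
First group: deep chain of depth 2 + 8 sibling pairs
Remaining 3 groups: simple '{}' each

Answer: {{}{}{}{}{}{}{}{}{}}{}{}{}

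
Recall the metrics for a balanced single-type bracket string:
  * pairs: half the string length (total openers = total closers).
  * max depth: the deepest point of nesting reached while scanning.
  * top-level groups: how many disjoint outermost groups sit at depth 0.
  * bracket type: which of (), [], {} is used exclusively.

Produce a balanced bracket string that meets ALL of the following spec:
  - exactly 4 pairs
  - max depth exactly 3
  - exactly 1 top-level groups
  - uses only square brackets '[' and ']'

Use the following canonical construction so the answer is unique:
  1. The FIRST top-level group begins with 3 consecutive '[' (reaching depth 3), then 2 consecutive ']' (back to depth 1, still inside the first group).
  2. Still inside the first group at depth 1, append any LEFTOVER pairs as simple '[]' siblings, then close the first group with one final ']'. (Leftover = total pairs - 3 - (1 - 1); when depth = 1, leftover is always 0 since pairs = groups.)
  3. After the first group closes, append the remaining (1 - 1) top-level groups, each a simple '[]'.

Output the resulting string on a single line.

Spec: pairs=4 depth=3 groups=1
Leftover pairs = 4 - 3 - (1-1) = 1
First group: deep chain of depth 3 + 1 sibling pairs
Remaining 0 groups: simple '[]' each

Answer: [[[]][]]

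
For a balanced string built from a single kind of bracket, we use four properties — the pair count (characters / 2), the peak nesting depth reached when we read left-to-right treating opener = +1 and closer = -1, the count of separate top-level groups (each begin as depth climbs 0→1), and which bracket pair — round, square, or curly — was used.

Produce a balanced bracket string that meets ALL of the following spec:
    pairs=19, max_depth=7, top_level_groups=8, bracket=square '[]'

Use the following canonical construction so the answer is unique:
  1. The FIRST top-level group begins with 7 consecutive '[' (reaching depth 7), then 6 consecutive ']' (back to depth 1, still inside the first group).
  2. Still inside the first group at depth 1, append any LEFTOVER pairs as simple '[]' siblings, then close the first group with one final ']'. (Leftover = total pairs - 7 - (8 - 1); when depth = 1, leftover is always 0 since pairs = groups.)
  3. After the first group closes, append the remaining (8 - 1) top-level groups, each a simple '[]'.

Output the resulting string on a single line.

Spec: pairs=19 depth=7 groups=8
Leftover pairs = 19 - 7 - (8-1) = 5
First group: deep chain of depth 7 + 5 sibling pairs
Remaining 7 groups: simple '[]' each

Answer: [[[[[[[]]]]]][][][][][]][][][][][][][]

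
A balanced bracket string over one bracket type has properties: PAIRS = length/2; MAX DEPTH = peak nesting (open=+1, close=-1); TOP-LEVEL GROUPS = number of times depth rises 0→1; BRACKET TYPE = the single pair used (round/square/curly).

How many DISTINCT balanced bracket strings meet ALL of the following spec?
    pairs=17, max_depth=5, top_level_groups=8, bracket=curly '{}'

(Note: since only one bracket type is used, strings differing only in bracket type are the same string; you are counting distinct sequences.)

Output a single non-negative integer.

Spec: pairs=17 depth=5 groups=8
Count(depth <= 5) = 894600
Count(depth <= 4) = 720968
Count(depth == 5) = 894600 - 720968 = 173632

Answer: 173632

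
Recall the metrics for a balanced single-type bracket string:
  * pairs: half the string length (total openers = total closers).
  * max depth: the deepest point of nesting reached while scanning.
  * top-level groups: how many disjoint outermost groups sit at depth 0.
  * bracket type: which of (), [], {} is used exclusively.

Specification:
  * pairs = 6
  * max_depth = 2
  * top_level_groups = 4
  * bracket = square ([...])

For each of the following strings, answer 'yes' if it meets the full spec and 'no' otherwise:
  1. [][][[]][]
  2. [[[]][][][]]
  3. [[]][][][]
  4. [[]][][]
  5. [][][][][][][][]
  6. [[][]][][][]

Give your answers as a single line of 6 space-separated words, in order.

Answer: no no no no no yes

Derivation:
String 1 '[][][[]][]': depth seq [1 0 1 0 1 2 1 0 1 0]
  -> pairs=5 depth=2 groups=4 -> no
String 2 '[[[]][][][]]': depth seq [1 2 3 2 1 2 1 2 1 2 1 0]
  -> pairs=6 depth=3 groups=1 -> no
String 3 '[[]][][][]': depth seq [1 2 1 0 1 0 1 0 1 0]
  -> pairs=5 depth=2 groups=4 -> no
String 4 '[[]][][]': depth seq [1 2 1 0 1 0 1 0]
  -> pairs=4 depth=2 groups=3 -> no
String 5 '[][][][][][][][]': depth seq [1 0 1 0 1 0 1 0 1 0 1 0 1 0 1 0]
  -> pairs=8 depth=1 groups=8 -> no
String 6 '[[][]][][][]': depth seq [1 2 1 2 1 0 1 0 1 0 1 0]
  -> pairs=6 depth=2 groups=4 -> yes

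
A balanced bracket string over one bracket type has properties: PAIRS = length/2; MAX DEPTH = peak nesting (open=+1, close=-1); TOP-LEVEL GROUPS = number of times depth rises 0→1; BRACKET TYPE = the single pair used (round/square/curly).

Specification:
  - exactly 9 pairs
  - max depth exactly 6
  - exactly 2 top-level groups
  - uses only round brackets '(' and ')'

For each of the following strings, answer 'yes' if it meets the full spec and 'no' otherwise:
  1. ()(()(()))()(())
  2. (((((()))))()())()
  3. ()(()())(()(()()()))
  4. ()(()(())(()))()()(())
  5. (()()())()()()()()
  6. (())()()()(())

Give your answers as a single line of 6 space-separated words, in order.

String 1 '()(()(()))()(())': depth seq [1 0 1 2 1 2 3 2 1 0 1 0 1 2 1 0]
  -> pairs=8 depth=3 groups=4 -> no
String 2 '(((((()))))()())()': depth seq [1 2 3 4 5 6 5 4 3 2 1 2 1 2 1 0 1 0]
  -> pairs=9 depth=6 groups=2 -> yes
String 3 '()(()())(()(()()()))': depth seq [1 0 1 2 1 2 1 0 1 2 1 2 3 2 3 2 3 2 1 0]
  -> pairs=10 depth=3 groups=3 -> no
String 4 '()(()(())(()))()()(())': depth seq [1 0 1 2 1 2 3 2 1 2 3 2 1 0 1 0 1 0 1 2 1 0]
  -> pairs=11 depth=3 groups=5 -> no
String 5 '(()()())()()()()()': depth seq [1 2 1 2 1 2 1 0 1 0 1 0 1 0 1 0 1 0]
  -> pairs=9 depth=2 groups=6 -> no
String 6 '(())()()()(())': depth seq [1 2 1 0 1 0 1 0 1 0 1 2 1 0]
  -> pairs=7 depth=2 groups=5 -> no

Answer: no yes no no no no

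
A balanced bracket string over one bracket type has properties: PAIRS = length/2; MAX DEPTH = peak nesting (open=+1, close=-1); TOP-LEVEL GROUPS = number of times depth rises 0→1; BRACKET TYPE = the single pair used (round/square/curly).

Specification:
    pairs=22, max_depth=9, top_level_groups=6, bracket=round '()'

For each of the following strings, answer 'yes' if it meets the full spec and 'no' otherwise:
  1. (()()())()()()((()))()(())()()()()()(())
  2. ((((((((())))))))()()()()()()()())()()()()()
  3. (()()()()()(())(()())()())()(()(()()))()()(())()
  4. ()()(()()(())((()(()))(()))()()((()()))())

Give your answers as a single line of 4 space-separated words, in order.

Answer: no yes no no

Derivation:
String 1 '(()()())()()()((()))()(())()()()()()(())': depth seq [1 2 1 2 1 2 1 0 1 0 1 0 1 0 1 2 3 2 1 0 1 0 1 2 1 0 1 0 1 0 1 0 1 0 1 0 1 2 1 0]
  -> pairs=20 depth=3 groups=13 -> no
String 2 '((((((((())))))))()()()()()()()())()()()()()': depth seq [1 2 3 4 5 6 7 8 9 8 7 6 5 4 3 2 1 2 1 2 1 2 1 2 1 2 1 2 1 2 1 2 1 0 1 0 1 0 1 0 1 0 1 0]
  -> pairs=22 depth=9 groups=6 -> yes
String 3 '(()()()()()(())(()())()())()(()(()()))()()(())()': depth seq [1 2 1 2 1 2 1 2 1 2 1 2 3 2 1 2 3 2 3 2 1 2 1 2 1 0 1 0 1 2 1 2 3 2 3 2 1 0 1 0 1 0 1 2 1 0 1 0]
  -> pairs=24 depth=3 groups=7 -> no
String 4 '()()(()()(())((()(()))(()))()()((()()))())': depth seq [1 0 1 0 1 2 1 2 1 2 3 2 1 2 3 4 3 4 5 4 3 2 3 4 3 2 1 2 1 2 1 2 3 4 3 4 3 2 1 2 1 0]
  -> pairs=21 depth=5 groups=3 -> no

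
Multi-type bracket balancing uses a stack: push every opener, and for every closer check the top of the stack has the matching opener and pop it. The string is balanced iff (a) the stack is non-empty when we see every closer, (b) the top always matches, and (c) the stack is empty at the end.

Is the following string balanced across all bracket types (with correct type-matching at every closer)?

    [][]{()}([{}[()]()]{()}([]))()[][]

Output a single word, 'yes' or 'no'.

pos 0: push '['; stack = [
pos 1: ']' matches '['; pop; stack = (empty)
pos 2: push '['; stack = [
pos 3: ']' matches '['; pop; stack = (empty)
pos 4: push '{'; stack = {
pos 5: push '('; stack = {(
pos 6: ')' matches '('; pop; stack = {
pos 7: '}' matches '{'; pop; stack = (empty)
pos 8: push '('; stack = (
pos 9: push '['; stack = ([
pos 10: push '{'; stack = ([{
pos 11: '}' matches '{'; pop; stack = ([
pos 12: push '['; stack = ([[
pos 13: push '('; stack = ([[(
pos 14: ')' matches '('; pop; stack = ([[
pos 15: ']' matches '['; pop; stack = ([
pos 16: push '('; stack = ([(
pos 17: ')' matches '('; pop; stack = ([
pos 18: ']' matches '['; pop; stack = (
pos 19: push '{'; stack = ({
pos 20: push '('; stack = ({(
pos 21: ')' matches '('; pop; stack = ({
pos 22: '}' matches '{'; pop; stack = (
pos 23: push '('; stack = ((
pos 24: push '['; stack = (([
pos 25: ']' matches '['; pop; stack = ((
pos 26: ')' matches '('; pop; stack = (
pos 27: ')' matches '('; pop; stack = (empty)
pos 28: push '('; stack = (
pos 29: ')' matches '('; pop; stack = (empty)
pos 30: push '['; stack = [
pos 31: ']' matches '['; pop; stack = (empty)
pos 32: push '['; stack = [
pos 33: ']' matches '['; pop; stack = (empty)
end: stack empty → VALID
Verdict: properly nested → yes

Answer: yes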